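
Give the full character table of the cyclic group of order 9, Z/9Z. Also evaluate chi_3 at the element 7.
Character table of Z/9Z (irreps indexed chi_0,...,chi_8 with chi_k(m) = zeta_9^(k*m), zeta_9 = exp(2*pi*i/9)):
  irrep \ class  {0} (size 1)  {1} (size 1)    {2} (size 1)    {3} (size 1)    {4} (size 1)    {5} (size 1)    {6} (size 1)    {7} (size 1)    {8} (size 1)  
  chi_0          1             1               1               1               1               1               1               1               1             
  chi_1          1             exp(2*I*pi/9)   exp(4*I*pi/9)   exp(2*I*pi/3)   exp(8*I*pi/9)   exp(-8*I*pi/9)  exp(-2*I*pi/3)  exp(-4*I*pi/9)  exp(-2*I*pi/9)
  chi_2          1             exp(4*I*pi/9)   exp(8*I*pi/9)   exp(-2*I*pi/3)  exp(-2*I*pi/9)  exp(2*I*pi/9)   exp(2*I*pi/3)   exp(-8*I*pi/9)  exp(-4*I*pi/9)
  chi_3          1             exp(2*I*pi/3)   exp(-2*I*pi/3)  1               exp(2*I*pi/3)   exp(-2*I*pi/3)  1               exp(2*I*pi/3)   exp(-2*I*pi/3)
  chi_4          1             exp(8*I*pi/9)   exp(-2*I*pi/9)  exp(2*I*pi/3)   exp(-4*I*pi/9)  exp(4*I*pi/9)   exp(-2*I*pi/3)  exp(2*I*pi/9)   exp(-8*I*pi/9)
  chi_5          1             exp(-8*I*pi/9)  exp(2*I*pi/9)   exp(-2*I*pi/3)  exp(4*I*pi/9)   exp(-4*I*pi/9)  exp(2*I*pi/3)   exp(-2*I*pi/9)  exp(8*I*pi/9) 
  chi_6          1             exp(-2*I*pi/3)  exp(2*I*pi/3)   1               exp(-2*I*pi/3)  exp(2*I*pi/3)   1               exp(-2*I*pi/3)  exp(2*I*pi/3) 
  chi_7          1             exp(-4*I*pi/9)  exp(-8*I*pi/9)  exp(2*I*pi/3)   exp(2*I*pi/9)   exp(-2*I*pi/9)  exp(-2*I*pi/3)  exp(8*I*pi/9)   exp(4*I*pi/9) 
  chi_8          1             exp(-2*I*pi/9)  exp(-4*I*pi/9)  exp(-2*I*pi/3)  exp(-8*I*pi/9)  exp(8*I*pi/9)   exp(2*I*pi/3)   exp(4*I*pi/9)   exp(2*I*pi/9) 

Spot check: chi_3(7) = zeta_9^(3*7) = zeta_9^21 = exp(2*I*pi/3).

Proof sketch: Z/9Z is abelian, so all 9 irreducible complex representations are 1-dimensional. They are given by chi_k(m) = zeta_9^(k*m) for k = 0,...,8. Row orthogonality: sum_m chi_k(m) conj(chi_l(m)) = 9 * [k = l].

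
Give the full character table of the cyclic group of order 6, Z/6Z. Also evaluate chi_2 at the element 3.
Character table of Z/6Z (irreps indexed chi_0,...,chi_5 with chi_k(m) = zeta_6^(k*m), zeta_6 = exp(2*pi*i/6)):
  irrep \ class  {0} (size 1)  {1} (size 1)    {2} (size 1)    {3} (size 1)  {4} (size 1)    {5} (size 1)  
  chi_0          1             1               1               1             1               1             
  chi_1          1             exp(I*pi/3)     exp(2*I*pi/3)   -1            exp(-2*I*pi/3)  exp(-I*pi/3)  
  chi_2          1             exp(2*I*pi/3)   exp(-2*I*pi/3)  1             exp(2*I*pi/3)   exp(-2*I*pi/3)
  chi_3          1             -1              1               -1            1               -1            
  chi_4          1             exp(-2*I*pi/3)  exp(2*I*pi/3)   1             exp(-2*I*pi/3)  exp(2*I*pi/3) 
  chi_5          1             exp(-I*pi/3)    exp(-2*I*pi/3)  -1            exp(2*I*pi/3)   exp(I*pi/3)   

Spot check: chi_2(3) = zeta_6^(2*3) = zeta_6^6 = 1.

Explanation: Z/6Z is abelian, so all 6 irreducible complex representations are 1-dimensional. They are given by chi_k(m) = zeta_6^(k*m) for k = 0,...,5. Row orthogonality: sum_m chi_k(m) conj(chi_l(m)) = 6 * [k = l].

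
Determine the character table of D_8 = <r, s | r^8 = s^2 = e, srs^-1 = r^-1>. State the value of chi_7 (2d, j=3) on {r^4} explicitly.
Conjugacy classes: {e} of size 1, {r^4} of size 1, {r^1, r^7} of size 2, {r^2, r^6} of size 2, {r^3, r^5} of size 2, {s, sr^2, ...} of size 4, {sr, sr^3, ...} of size 4.
Character table:
  irrep \ class              {e} (size 1)  {r^4} (size 1)  {r^1, r^7} (size 2)  {r^2, r^6} (size 2)  {r^3, r^5} (size 2)  {s, sr^2, ...} (size 4)  {sr, sr^3, ...} (size 4)
  chi_1 (triv)               1             1               1                    1                    1                    1                        1                       
  chi_2 (sign: r->1, s->-1)  1             1               1                    1                    1                    -1                       -1                      
  chi_3 (r->-1, s->1)        1             1               -1                   1                    -1                   1                        -1                      
  chi_4 (r->-1, s->-1)       1             1               -1                   1                    -1                   -1                       1                       
  chi_5 (2d, j=1)            2             -2              sqrt(2)              0                    -sqrt(2)             0                        0                       
  chi_6 (2d, j=2)            2             2               0                    -2                   0                    0                        0                       
  chi_7 (2d, j=3)            2             -2              -sqrt(2)             0                    sqrt(2)              0                        0                       

Spot check: chi_7 (2d, j=3) on {r^4} = -2.

Explanation: D_8 has order 2*8 = 16 with 7 conjugacy classes, hence 7 irreducibles. Sum of squared dims 1 + 1 + 1 + 1 + 4 + 4 + 4 = 16 = |G|. Linear characters come from the abelianisation; the 2-dimensional irreps have character r^k -> 2*cos(2*pi*j*k/8), reflections -> 0.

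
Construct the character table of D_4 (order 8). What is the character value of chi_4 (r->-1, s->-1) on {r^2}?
Conjugacy classes: {e} of size 1, {r^2} of size 1, {r^1, r^3} of size 2, {s, sr^2, ...} of size 2, {sr, sr^3, ...} of size 2.
Character table:
  irrep \ class              {e} (size 1)  {r^2} (size 1)  {r^1, r^3} (size 2)  {s, sr^2, ...} (size 2)  {sr, sr^3, ...} (size 2)
  chi_1 (triv)               1             1               1                    1                        1                       
  chi_2 (sign: r->1, s->-1)  1             1               1                    -1                       -1                      
  chi_3 (r->-1, s->1)        1             1               -1                   1                        -1                      
  chi_4 (r->-1, s->-1)       1             1               -1                   -1                       1                       
  chi_5 (2d, j=1)            2             -2              0                    0                        0                       

Spot check: chi_4 (r->-1, s->-1) on {r^2} = 1.

Argument: D_4 has order 2*4 = 8 with 5 conjugacy classes, hence 5 irreducibles. Sum of squared dims 1 + 1 + 1 + 1 + 4 = 8 = |G|. Linear characters come from the abelianisation; the 2-dimensional irreps have character r^k -> 2*cos(2*pi*j*k/4), reflections -> 0.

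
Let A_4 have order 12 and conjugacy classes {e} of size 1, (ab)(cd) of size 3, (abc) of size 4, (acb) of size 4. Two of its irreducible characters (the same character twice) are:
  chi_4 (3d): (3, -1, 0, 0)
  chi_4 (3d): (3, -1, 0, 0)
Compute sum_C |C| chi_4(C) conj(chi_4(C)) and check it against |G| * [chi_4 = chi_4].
Sum = 12 = |G| = 12; so <chi_4, chi_4> = 1 (norm-1 confirms irreducibility).

Compute term by term over conjugacy classes (|C| * chi_4(C) * conj(chi_4(C))):
  1*(3)*conj(3) + 3*(-1)*conj(-1) + 4*(0)*conj(0) + 4*(0)*conj(0)
  = (9) + (3) + (0) + (0)
  = 12.
(Exp terms are combined using exp(i*s)*conj(exp(i*t)) = exp(i*(s-t)), and sums of them are collapsed using the identity that for every m > 1 the m distinct m-th roots of unity sum to 0, e.g. 1 + exp(2*I*pi/3) + exp(-2*I*pi/3) = 0.)
Dividing by |G| = 12 gives 12/12 = 1, matching the row-orthogonality relation <chi_4, chi_4> = [chi_4 = chi_4].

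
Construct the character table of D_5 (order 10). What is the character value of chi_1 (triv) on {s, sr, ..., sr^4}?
Conjugacy classes: {e} of size 1, {r^1, r^4} of size 2, {r^2, r^3} of size 2, {s, sr, ..., sr^4} of size 5.
Character table:
  irrep \ class              {e} (size 1)  {r^1, r^4} (size 2)  {r^2, r^3} (size 2)  {s, sr, ..., sr^4} (size 5)
  chi_1 (triv)               1             1                    1                    1                          
  chi_2 (sign: r->1, s->-1)  1             1                    1                    -1                         
  chi_3 (2d, j=1)            2             -1/2 + sqrt(5)/2     -sqrt(5)/2 - 1/2     0                          
  chi_4 (2d, j=2)            2             -sqrt(5)/2 - 1/2     -1/2 + sqrt(5)/2     0                          

Spot check: chi_1 (triv) on {s, sr, ..., sr^4} = 1.

Solution. D_5 has order 2*5 = 10 with 4 conjugacy classes, hence 4 irreducibles. Sum of squared dims 1 + 1 + 4 + 4 = 10 = |G|. Linear characters come from the abelianisation; the 2-dimensional irreps have character r^k -> 2*cos(2*pi*j*k/5), reflections -> 0.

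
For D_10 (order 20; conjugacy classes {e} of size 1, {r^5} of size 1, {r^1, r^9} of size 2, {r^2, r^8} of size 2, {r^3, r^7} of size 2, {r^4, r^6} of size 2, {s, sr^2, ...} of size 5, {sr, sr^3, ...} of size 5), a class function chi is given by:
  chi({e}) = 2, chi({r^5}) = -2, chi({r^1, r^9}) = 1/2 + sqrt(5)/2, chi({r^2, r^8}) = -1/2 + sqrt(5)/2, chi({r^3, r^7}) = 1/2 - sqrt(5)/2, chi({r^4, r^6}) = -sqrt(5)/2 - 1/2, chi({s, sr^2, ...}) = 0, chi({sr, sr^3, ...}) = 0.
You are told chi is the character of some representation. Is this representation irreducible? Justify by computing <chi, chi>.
Irreducible: <chi, chi> = 1.

<chi, chi> = (1/|G|) sum_C |C| * |chi(C)|^2 = (1/20)[1*|2|^2 + 1*|-2|^2 + 2*|1/2 + sqrt(5)/2|^2 + 2*|-1/2 + sqrt(5)/2|^2 + 2*|1/2 - sqrt(5)/2|^2 + 2*|-sqrt(5)/2 - 1/2|^2 + 5*|0|^2 + 5*|0|^2]
  = (1/20)[(4) + (4) + (sqrt(5) + 3) + (3 - sqrt(5)) + (3 - sqrt(5)) + (sqrt(5) + 3) + (0) + (0)] = 20/20 = 1.
A character is irreducible iff <chi, chi> = 1, so this representation is irreducible.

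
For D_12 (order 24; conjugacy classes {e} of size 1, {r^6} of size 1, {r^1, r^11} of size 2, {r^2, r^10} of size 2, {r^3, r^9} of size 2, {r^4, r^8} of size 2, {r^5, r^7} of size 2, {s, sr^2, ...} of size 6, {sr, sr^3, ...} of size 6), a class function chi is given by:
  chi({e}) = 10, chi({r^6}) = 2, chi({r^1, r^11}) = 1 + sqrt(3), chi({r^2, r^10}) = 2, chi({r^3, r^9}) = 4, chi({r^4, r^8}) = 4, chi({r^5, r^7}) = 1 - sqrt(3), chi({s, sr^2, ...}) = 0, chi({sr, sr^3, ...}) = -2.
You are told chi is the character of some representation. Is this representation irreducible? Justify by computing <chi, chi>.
Not irreducible (reducible): <chi, chi> = 9 > 1.

Derivation: <chi, chi> = (1/|G|) sum_C |C| * |chi(C)|^2 = (1/24)[1*|10|^2 + 1*|2|^2 + 2*|1 + sqrt(3)|^2 + 2*|2|^2 + 2*|4|^2 + 2*|4|^2 + 2*|1 - sqrt(3)|^2 + 6*|0|^2 + 6*|-2|^2]
  = (1/24)[(100) + (4) + (4*sqrt(3) + 8) + (8) + (32) + (32) + (8 - 4*sqrt(3)) + (0) + (24)] = 216/24 = 9.
A character is irreducible iff <chi, chi> = 1, so this representation is reducible.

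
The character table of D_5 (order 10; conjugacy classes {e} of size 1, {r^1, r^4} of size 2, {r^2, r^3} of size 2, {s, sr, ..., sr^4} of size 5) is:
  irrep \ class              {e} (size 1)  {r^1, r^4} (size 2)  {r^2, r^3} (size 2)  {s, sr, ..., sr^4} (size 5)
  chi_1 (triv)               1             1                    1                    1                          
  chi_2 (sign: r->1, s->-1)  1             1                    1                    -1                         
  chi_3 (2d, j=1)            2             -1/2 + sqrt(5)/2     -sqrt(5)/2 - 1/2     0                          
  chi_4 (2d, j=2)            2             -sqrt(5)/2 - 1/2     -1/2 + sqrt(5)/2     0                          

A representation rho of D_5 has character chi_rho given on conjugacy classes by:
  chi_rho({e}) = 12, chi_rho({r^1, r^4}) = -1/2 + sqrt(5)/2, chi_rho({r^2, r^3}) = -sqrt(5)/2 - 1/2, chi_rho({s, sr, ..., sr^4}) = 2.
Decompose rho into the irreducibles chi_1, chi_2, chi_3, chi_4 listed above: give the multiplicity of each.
Multiplicities: chi_1: 2, chi_2: 0, chi_3: 3, chi_4: 2.

Justification: Use <chi_rho, chi> = (1/|G|) sum_C |C| * chi_rho(C) * conj(chi(C)) with |G| = 10 for each irreducible chi in the table:
  <chi_rho, chi_1> = (1/10)[1*(12)*conj(1) + 2*(-1/2 + sqrt(5)/2)*conj(1) + 2*(-sqrt(5)/2 - 1/2)*conj(1) + 5*(2)*conj(1)]
      = (1/10)[(12) + (-1 + sqrt(5)) + (-sqrt(5) - 1) + (10)] = 20/10 = 2
  <chi_rho, chi_2> = (1/10)[1*(12)*conj(1) + 2*(-1/2 + sqrt(5)/2)*conj(1) + 2*(-sqrt(5)/2 - 1/2)*conj(1) + 5*(2)*conj(-1)]
      = (1/10)[(12) + (-1 + sqrt(5)) + (-sqrt(5) - 1) + (-10)] = 0/10 = 0
  <chi_rho, chi_3> = (1/10)[1*(12)*conj(2) + 2*(-1/2 + sqrt(5)/2)*conj(-1/2 + sqrt(5)/2) + 2*(-sqrt(5)/2 - 1/2)*conj(-sqrt(5)/2 - 1/2) + 5*(2)*conj(0)]
      = (1/10)[(24) + (3 - sqrt(5)) + (sqrt(5) + 3) + (0)] = 30/10 = 3
  <chi_rho, chi_4> = (1/10)[1*(12)*conj(2) + 2*(-1/2 + sqrt(5)/2)*conj(-sqrt(5)/2 - 1/2) + 2*(-sqrt(5)/2 - 1/2)*conj(-1/2 + sqrt(5)/2) + 5*(2)*conj(0)]
      = (1/10)[(24) + (-2) + (-2) + (0)] = 20/10 = 2
Dimension check: dim(rho) = sum (mult * dim) = 2*1 + 0*1 + 3*2 + 2*2 = 12 = chi_rho(e) = 12.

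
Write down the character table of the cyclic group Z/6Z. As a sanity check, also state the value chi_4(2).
Character table of Z/6Z (irreps indexed chi_0,...,chi_5 with chi_k(m) = zeta_6^(k*m), zeta_6 = exp(2*pi*i/6)):
  irrep \ class  {0} (size 1)  {1} (size 1)    {2} (size 1)    {3} (size 1)  {4} (size 1)    {5} (size 1)  
  chi_0          1             1               1               1             1               1             
  chi_1          1             exp(I*pi/3)     exp(2*I*pi/3)   -1            exp(-2*I*pi/3)  exp(-I*pi/3)  
  chi_2          1             exp(2*I*pi/3)   exp(-2*I*pi/3)  1             exp(2*I*pi/3)   exp(-2*I*pi/3)
  chi_3          1             -1              1               -1            1               -1            
  chi_4          1             exp(-2*I*pi/3)  exp(2*I*pi/3)   1             exp(-2*I*pi/3)  exp(2*I*pi/3) 
  chi_5          1             exp(-I*pi/3)    exp(-2*I*pi/3)  -1            exp(2*I*pi/3)   exp(I*pi/3)   

Spot check: chi_4(2) = zeta_6^(4*2) = zeta_6^8 = exp(2*I*pi/3).

Reasoning: Z/6Z is abelian, so all 6 irreducible complex representations are 1-dimensional. They are given by chi_k(m) = zeta_6^(k*m) for k = 0,...,5. Row orthogonality: sum_m chi_k(m) conj(chi_l(m)) = 6 * [k = l].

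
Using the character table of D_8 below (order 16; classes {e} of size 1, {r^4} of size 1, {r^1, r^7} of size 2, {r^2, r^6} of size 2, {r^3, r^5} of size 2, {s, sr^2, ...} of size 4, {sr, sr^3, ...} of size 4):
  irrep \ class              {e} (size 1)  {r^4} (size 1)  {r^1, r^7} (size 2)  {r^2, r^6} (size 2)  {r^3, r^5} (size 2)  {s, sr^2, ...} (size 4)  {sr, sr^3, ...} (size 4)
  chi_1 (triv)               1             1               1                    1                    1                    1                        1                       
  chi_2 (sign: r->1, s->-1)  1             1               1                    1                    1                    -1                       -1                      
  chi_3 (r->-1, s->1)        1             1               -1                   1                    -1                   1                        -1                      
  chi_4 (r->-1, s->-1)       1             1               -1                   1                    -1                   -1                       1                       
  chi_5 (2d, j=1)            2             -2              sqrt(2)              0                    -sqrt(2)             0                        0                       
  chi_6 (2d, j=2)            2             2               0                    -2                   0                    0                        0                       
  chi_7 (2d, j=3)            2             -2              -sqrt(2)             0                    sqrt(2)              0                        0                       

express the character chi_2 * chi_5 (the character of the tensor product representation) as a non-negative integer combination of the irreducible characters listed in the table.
chi_2 tensor chi_5 = chi_5 (all other irreducibles have multiplicity 0).

Justification: The character of a tensor product is the pointwise product (chi_2 * chi_5)(C) = chi_2(C) * chi_5(C):
  {e}: (1)*(2), {r^4}: (1)*(-2), {r^1, r^7}: (1)*(sqrt(2)), {r^2, r^6}: (1)*(0), {r^3, r^5}: (1)*(-sqrt(2)), {s, sr^2, ...}: (-1)*(0), {sr, sr^3, ...}: (-1)*(0)
so (chi_2 * chi_5) takes values
  {e} -> 2, {r^4} -> -2, {r^1, r^7} -> sqrt(2), {r^2, r^6} -> 0, {r^3, r^5} -> -sqrt(2), {s, sr^2, ...} -> 0, {sr, sr^3, ...} -> 0.
Now take the inner product of this character with each irreducible chi from the table, <chi_2*chi_5, chi> = (1/16) sum_C |C| (chi_2*chi_5)(C) conj(chi(C)):
  <chi_2*chi_5, chi_1> = (1/16)[1*(2)*conj(1) + 1*(-2)*conj(1) + 2*(sqrt(2))*conj(1) + 2*(0)*conj(1) + 2*(-sqrt(2))*conj(1) + 4*(0)*conj(1) + 4*(0)*conj(1)]
      = (1/16)[(2) + (-2) + (2*sqrt(2)) + (0) + (-2*sqrt(2)) + (0) + (0)] = 0/16 = 0
  <chi_2*chi_5, chi_2> = (1/16)[1*(2)*conj(1) + 1*(-2)*conj(1) + 2*(sqrt(2))*conj(1) + 2*(0)*conj(1) + 2*(-sqrt(2))*conj(1) + 4*(0)*conj(-1) + 4*(0)*conj(-1)]
      = (1/16)[(2) + (-2) + (2*sqrt(2)) + (0) + (-2*sqrt(2)) + (0) + (0)] = 0/16 = 0
  <chi_2*chi_5, chi_3> = (1/16)[1*(2)*conj(1) + 1*(-2)*conj(1) + 2*(sqrt(2))*conj(-1) + 2*(0)*conj(1) + 2*(-sqrt(2))*conj(-1) + 4*(0)*conj(1) + 4*(0)*conj(-1)]
      = (1/16)[(2) + (-2) + (-2*sqrt(2)) + (0) + (2*sqrt(2)) + (0) + (0)] = 0/16 = 0
  <chi_2*chi_5, chi_4> = (1/16)[1*(2)*conj(1) + 1*(-2)*conj(1) + 2*(sqrt(2))*conj(-1) + 2*(0)*conj(1) + 2*(-sqrt(2))*conj(-1) + 4*(0)*conj(-1) + 4*(0)*conj(1)]
      = (1/16)[(2) + (-2) + (-2*sqrt(2)) + (0) + (2*sqrt(2)) + (0) + (0)] = 0/16 = 0
  <chi_2*chi_5, chi_5> = (1/16)[1*(2)*conj(2) + 1*(-2)*conj(-2) + 2*(sqrt(2))*conj(sqrt(2)) + 2*(0)*conj(0) + 2*(-sqrt(2))*conj(-sqrt(2)) + 4*(0)*conj(0) + 4*(0)*conj(0)]
      = (1/16)[(4) + (4) + (4) + (0) + (4) + (0) + (0)] = 16/16 = 1
  <chi_2*chi_5, chi_6> = (1/16)[1*(2)*conj(2) + 1*(-2)*conj(2) + 2*(sqrt(2))*conj(0) + 2*(0)*conj(-2) + 2*(-sqrt(2))*conj(0) + 4*(0)*conj(0) + 4*(0)*conj(0)]
      = (1/16)[(4) + (-4) + (0) + (0) + (0) + (0) + (0)] = 0/16 = 0
  <chi_2*chi_5, chi_7> = (1/16)[1*(2)*conj(2) + 1*(-2)*conj(-2) + 2*(sqrt(2))*conj(-sqrt(2)) + 2*(0)*conj(0) + 2*(-sqrt(2))*conj(sqrt(2)) + 4*(0)*conj(0) + 4*(0)*conj(0)]
      = (1/16)[(4) + (4) + (-4) + (0) + (-4) + (0) + (0)] = 0/16 = 0
Hence the multiplicities are chi_5: 1. Dimension check: dim(chi_2)*dim(chi_5) = 1*2 = 2 and sum (mult * dim) = 1*2 = 2.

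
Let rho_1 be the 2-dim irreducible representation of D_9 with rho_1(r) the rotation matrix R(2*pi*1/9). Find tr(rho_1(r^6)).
chi_{rho_1}(r^6) = 2*cos(2*pi*1*6/9) = -1

Reasoning: rho_1(r^6) is rotation by angle 2*pi*1*6/9, whose trace is 2*cos(2*pi*1*6/9) = -1.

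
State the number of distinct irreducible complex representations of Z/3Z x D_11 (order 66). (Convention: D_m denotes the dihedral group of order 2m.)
21

Justification: The number of irreducible complex representations of a finite group equals its number of conjugacy classes. For a direct product, #classes(G x H) = #classes(G) * #classes(H). Z/3Z has 3 classes (abelian), D_11 has 7 classes, so 3 * 7 = 21, so Z/3Z x D_11 (order 66) has exactly 21 irreducible complex representations.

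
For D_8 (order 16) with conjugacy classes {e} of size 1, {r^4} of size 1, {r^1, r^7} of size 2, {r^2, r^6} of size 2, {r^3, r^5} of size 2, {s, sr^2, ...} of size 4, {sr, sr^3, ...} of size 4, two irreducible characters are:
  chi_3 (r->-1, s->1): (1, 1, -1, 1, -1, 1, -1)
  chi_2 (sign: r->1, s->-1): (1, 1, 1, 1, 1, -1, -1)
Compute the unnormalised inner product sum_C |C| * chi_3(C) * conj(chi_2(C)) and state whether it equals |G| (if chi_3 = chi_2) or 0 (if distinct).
Sum = 0; so <chi_3, chi_2> = 0 (distinct irreducibles are orthogonal).

Working: Compute term by term over conjugacy classes (|C| * chi_3(C) * conj(chi_2(C))):
  1*(1)*conj(1) + 1*(1)*conj(1) + 2*(-1)*conj(1) + 2*(1)*conj(1) + 2*(-1)*conj(1) + 4*(1)*conj(-1) + 4*(-1)*conj(-1)
  = (1) + (1) + (-2) + (2) + (-2) + (-4) + (4)
  = 0.
Dividing by |G| = 16 gives 0/16 = 0, matching the row-orthogonality relation <chi_3, chi_2> = [chi_3 = chi_2].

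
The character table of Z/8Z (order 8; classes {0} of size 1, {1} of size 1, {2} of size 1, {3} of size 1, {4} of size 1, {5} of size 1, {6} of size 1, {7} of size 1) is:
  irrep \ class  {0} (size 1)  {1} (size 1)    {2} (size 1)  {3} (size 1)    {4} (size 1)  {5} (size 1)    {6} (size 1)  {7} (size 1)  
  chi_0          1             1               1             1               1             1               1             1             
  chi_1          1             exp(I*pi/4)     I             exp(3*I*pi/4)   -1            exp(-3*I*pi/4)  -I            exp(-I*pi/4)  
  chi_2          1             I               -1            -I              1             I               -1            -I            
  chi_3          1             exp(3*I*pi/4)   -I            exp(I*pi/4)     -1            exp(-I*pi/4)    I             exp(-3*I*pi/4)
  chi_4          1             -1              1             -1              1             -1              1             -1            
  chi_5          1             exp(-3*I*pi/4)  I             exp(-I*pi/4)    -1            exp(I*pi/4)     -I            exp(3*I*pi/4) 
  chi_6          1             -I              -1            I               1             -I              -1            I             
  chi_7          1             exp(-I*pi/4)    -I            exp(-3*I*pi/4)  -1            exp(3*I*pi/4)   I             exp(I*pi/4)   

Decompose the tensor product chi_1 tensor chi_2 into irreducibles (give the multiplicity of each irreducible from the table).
chi_1 tensor chi_2 = chi_3 (all other irreducibles have multiplicity 0).

Argument: The character of a tensor product is the pointwise product (chi_1 * chi_2)(C) = chi_1(C) * chi_2(C):
  {0}: (1)*(1), {1}: (exp(I*pi/4))*(I), {2}: (I)*(-1), {3}: (exp(3*I*pi/4))*(-I), {4}: (-1)*(1), {5}: (exp(-3*I*pi/4))*(I), {6}: (-I)*(-1), {7}: (exp(-I*pi/4))*(-I)
so (chi_1 * chi_2) takes values
  {0} -> 1, {1} -> exp(3*I*pi/4), {2} -> -I, {3} -> -exp(-3*I*pi/4), {4} -> -1, {5} -> exp(-I*pi/4), {6} -> I, {7} -> -exp(I*pi/4).
Now take the inner product of this character with each irreducible chi from the table, <chi_1*chi_2, chi> = (1/8) sum_C |C| (chi_1*chi_2)(C) conj(chi(C)):
  <chi_1*chi_2, chi_0> = (1/8)[1*(1)*conj(1) + 1*(exp(3*I*pi/4))*conj(1) + 1*(-I)*conj(1) + 1*(-exp(-3*I*pi/4))*conj(1) + 1*(-1)*conj(1) + 1*(exp(-I*pi/4))*conj(1) + 1*(I)*conj(1) + 1*(-exp(I*pi/4))*conj(1)]
      = (1/8)[(1) + (exp(3*I*pi/4)) + (-I) + (-exp(-3*I*pi/4)) + (-1) + (exp(-I*pi/4)) + (I) + (-exp(I*pi/4))] = 0/8 = 0
  <chi_1*chi_2, chi_1> = (1/8)[1*(1)*conj(1) + 1*(exp(3*I*pi/4))*conj(exp(I*pi/4)) + 1*(-I)*conj(I) + 1*(-exp(-3*I*pi/4))*conj(exp(3*I*pi/4)) + 1*(-1)*conj(-1) + 1*(exp(-I*pi/4))*conj(exp(-3*I*pi/4)) + 1*(I)*conj(-I) + 1*(-exp(I*pi/4))*conj(exp(-I*pi/4))]
      = (1/8)[(1) + (I) + (-1) + (-I) + (1) + (I) + (-1) + (-I)] = 0/8 = 0
  <chi_1*chi_2, chi_2> = (1/8)[1*(1)*conj(1) + 1*(exp(3*I*pi/4))*conj(I) + 1*(-I)*conj(-1) + 1*(-exp(-3*I*pi/4))*conj(-I) + 1*(-1)*conj(1) + 1*(exp(-I*pi/4))*conj(I) + 1*(I)*conj(-1) + 1*(-exp(I*pi/4))*conj(-I)]
      = (1/8)[(1) + (-exp(-3*I*pi/4)) + (I) + (-exp(-I*pi/4)) + (-1) + (-exp(I*pi/4)) + (-I) + (-exp(3*I*pi/4))] = 0/8 = 0
  <chi_1*chi_2, chi_3> = (1/8)[1*(1)*conj(1) + 1*(exp(3*I*pi/4))*conj(exp(3*I*pi/4)) + 1*(-I)*conj(-I) + 1*(-exp(-3*I*pi/4))*conj(exp(I*pi/4)) + 1*(-1)*conj(-1) + 1*(exp(-I*pi/4))*conj(exp(-I*pi/4)) + 1*(I)*conj(I) + 1*(-exp(I*pi/4))*conj(exp(-3*I*pi/4))]
      = (1/8)[(1) + (1) + (1) + (1) + (1) + (1) + (1) + (1)] = 8/8 = 1
  <chi_1*chi_2, chi_4> = (1/8)[1*(1)*conj(1) + 1*(exp(3*I*pi/4))*conj(-1) + 1*(-I)*conj(1) + 1*(-exp(-3*I*pi/4))*conj(-1) + 1*(-1)*conj(1) + 1*(exp(-I*pi/4))*conj(-1) + 1*(I)*conj(1) + 1*(-exp(I*pi/4))*conj(-1)]
      = (1/8)[(1) + (-exp(3*I*pi/4)) + (-I) + (exp(-3*I*pi/4)) + (-1) + (-exp(-I*pi/4)) + (I) + (exp(I*pi/4))] = 0/8 = 0
  <chi_1*chi_2, chi_5> = (1/8)[1*(1)*conj(1) + 1*(exp(3*I*pi/4))*conj(exp(-3*I*pi/4)) + 1*(-I)*conj(I) + 1*(-exp(-3*I*pi/4))*conj(exp(-I*pi/4)) + 1*(-1)*conj(-1) + 1*(exp(-I*pi/4))*conj(exp(I*pi/4)) + 1*(I)*conj(-I) + 1*(-exp(I*pi/4))*conj(exp(3*I*pi/4))]
      = (1/8)[(1) + (-I) + (-1) + (I) + (1) + (-I) + (-1) + (I)] = 0/8 = 0
  <chi_1*chi_2, chi_6> = (1/8)[1*(1)*conj(1) + 1*(exp(3*I*pi/4))*conj(-I) + 1*(-I)*conj(-1) + 1*(-exp(-3*I*pi/4))*conj(I) + 1*(-1)*conj(1) + 1*(exp(-I*pi/4))*conj(-I) + 1*(I)*conj(-1) + 1*(-exp(I*pi/4))*conj(I)]
      = (1/8)[(1) + (exp(-3*I*pi/4)) + (I) + (exp(-I*pi/4)) + (-1) + (exp(I*pi/4)) + (-I) + (exp(3*I*pi/4))] = 0/8 = 0
  <chi_1*chi_2, chi_7> = (1/8)[1*(1)*conj(1) + 1*(exp(3*I*pi/4))*conj(exp(-I*pi/4)) + 1*(-I)*conj(-I) + 1*(-exp(-3*I*pi/4))*conj(exp(-3*I*pi/4)) + 1*(-1)*conj(-1) + 1*(exp(-I*pi/4))*conj(exp(3*I*pi/4)) + 1*(I)*conj(I) + 1*(-exp(I*pi/4))*conj(exp(I*pi/4))]
      = (1/8)[(1) + (-1) + (1) + (-1) + (1) + (-1) + (1) + (-1)] = 0/8 = 0
(Exp terms are combined using exp(i*s)*conj(exp(i*t)) = exp(i*(s-t)), and sums of them are collapsed using the identity that for every m > 1 the m distinct m-th roots of unity sum to 0, e.g. 1 + exp(2*I*pi/3) + exp(-2*I*pi/3) = 0.)
Hence the multiplicities are chi_3: 1. Dimension check: dim(chi_1)*dim(chi_2) = 1*1 = 1 and sum (mult * dim) = 1*1 = 1.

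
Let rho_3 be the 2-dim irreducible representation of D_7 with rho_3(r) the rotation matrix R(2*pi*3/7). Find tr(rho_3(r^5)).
chi_{rho_3}(r^5) = 2*cos(2*pi*3*5/7) = 2*cos(30*pi/7)

Justification: rho_3(r^5) is rotation by angle 2*pi*3*5/7, whose trace is 2*cos(2*pi*3*5/7) = 2*cos(30*pi/7).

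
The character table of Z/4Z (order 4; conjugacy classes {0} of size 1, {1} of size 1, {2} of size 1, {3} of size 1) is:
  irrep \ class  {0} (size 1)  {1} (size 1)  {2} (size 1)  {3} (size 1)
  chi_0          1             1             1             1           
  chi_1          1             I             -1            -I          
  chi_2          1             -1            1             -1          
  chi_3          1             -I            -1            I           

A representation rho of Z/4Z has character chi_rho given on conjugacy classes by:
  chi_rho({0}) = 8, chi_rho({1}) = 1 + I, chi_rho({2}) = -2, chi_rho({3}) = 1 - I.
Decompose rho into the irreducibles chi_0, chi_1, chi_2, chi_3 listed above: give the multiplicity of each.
Multiplicities: chi_0: 2, chi_1: 3, chi_2: 1, chi_3: 2.

Working: Use <chi_rho, chi> = (1/|G|) sum_C |C| * chi_rho(C) * conj(chi(C)) with |G| = 4 for each irreducible chi in the table:
  <chi_rho, chi_0> = (1/4)[1*(8)*conj(1) + 1*(1 + I)*conj(1) + 1*(-2)*conj(1) + 1*(1 - I)*conj(1)]
      = (1/4)[(8) + (1 + I) + (-2) + (1 - I)] = 8/4 = 2
  <chi_rho, chi_1> = (1/4)[1*(8)*conj(1) + 1*(1 + I)*conj(I) + 1*(-2)*conj(-1) + 1*(1 - I)*conj(-I)]
      = (1/4)[(8) + (1 - I) + (2) + (1 + I)] = 12/4 = 3
  <chi_rho, chi_2> = (1/4)[1*(8)*conj(1) + 1*(1 + I)*conj(-1) + 1*(-2)*conj(1) + 1*(1 - I)*conj(-1)]
      = (1/4)[(8) + (-1 - I) + (-2) + (-1 + I)] = 4/4 = 1
  <chi_rho, chi_3> = (1/4)[1*(8)*conj(1) + 1*(1 + I)*conj(-I) + 1*(-2)*conj(-1) + 1*(1 - I)*conj(I)]
      = (1/4)[(8) + (-1 + I) + (2) + (-1 - I)] = 8/4 = 2
(Exp terms are combined using exp(i*s)*conj(exp(i*t)) = exp(i*(s-t)), and sums of them are collapsed using the identity that for every m > 1 the m distinct m-th roots of unity sum to 0, e.g. 1 + exp(2*I*pi/3) + exp(-2*I*pi/3) = 0.)
Dimension check: dim(rho) = sum (mult * dim) = 2*1 + 3*1 + 1*1 + 2*1 = 8 = chi_rho(e) = 8.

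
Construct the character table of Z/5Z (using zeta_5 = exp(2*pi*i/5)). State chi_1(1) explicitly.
Character table of Z/5Z (irreps indexed chi_0,...,chi_4 with chi_k(m) = zeta_5^(k*m), zeta_5 = exp(2*pi*i/5)):
  irrep \ class  {0} (size 1)  {1} (size 1)    {2} (size 1)    {3} (size 1)    {4} (size 1)  
  chi_0          1             1               1               1               1             
  chi_1          1             exp(2*I*pi/5)   exp(4*I*pi/5)   exp(-4*I*pi/5)  exp(-2*I*pi/5)
  chi_2          1             exp(4*I*pi/5)   exp(-2*I*pi/5)  exp(2*I*pi/5)   exp(-4*I*pi/5)
  chi_3          1             exp(-4*I*pi/5)  exp(2*I*pi/5)   exp(-2*I*pi/5)  exp(4*I*pi/5) 
  chi_4          1             exp(-2*I*pi/5)  exp(-4*I*pi/5)  exp(4*I*pi/5)   exp(2*I*pi/5) 

Spot check: chi_1(1) = zeta_5^(1*1) = zeta_5^1 = exp(2*I*pi/5).

Working: Z/5Z is abelian, so all 5 irreducible complex representations are 1-dimensional. They are given by chi_k(m) = zeta_5^(k*m) for k = 0,...,4. Row orthogonality: sum_m chi_k(m) conj(chi_l(m)) = 5 * [k = l].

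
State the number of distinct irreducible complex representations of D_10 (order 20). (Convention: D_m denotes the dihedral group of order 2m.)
8

Solution. The number of irreducible complex representations of a finite group equals its number of conjugacy classes. D_10 has 8 conjugacy classes (n/2 + 3 for n even), so D_10 (order 20) has exactly 8 irreducible complex representations.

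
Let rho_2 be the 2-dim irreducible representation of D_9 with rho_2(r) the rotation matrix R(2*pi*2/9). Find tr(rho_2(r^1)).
chi_{rho_2}(r^1) = 2*cos(2*pi*2*1/9) = 2*cos(4*pi/9)

Proof sketch: rho_2(r^1) is rotation by angle 2*pi*2*1/9, whose trace is 2*cos(2*pi*2*1/9) = 2*cos(4*pi/9).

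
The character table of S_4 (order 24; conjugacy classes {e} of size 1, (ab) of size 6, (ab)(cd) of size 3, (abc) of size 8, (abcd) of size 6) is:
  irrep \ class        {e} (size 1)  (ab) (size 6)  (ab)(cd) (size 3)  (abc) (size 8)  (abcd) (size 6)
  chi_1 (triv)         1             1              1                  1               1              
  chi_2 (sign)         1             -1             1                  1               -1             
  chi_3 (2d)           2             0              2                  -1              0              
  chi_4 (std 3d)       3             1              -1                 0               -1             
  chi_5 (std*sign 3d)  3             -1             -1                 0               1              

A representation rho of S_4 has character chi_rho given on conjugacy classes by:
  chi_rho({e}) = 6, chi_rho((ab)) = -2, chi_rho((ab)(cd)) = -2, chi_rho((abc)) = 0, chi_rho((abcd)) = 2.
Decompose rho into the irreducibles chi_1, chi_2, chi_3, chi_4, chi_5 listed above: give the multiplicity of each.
Multiplicities: chi_1: 0, chi_2: 0, chi_3: 0, chi_4: 0, chi_5: 2.

Use <chi_rho, chi> = (1/|G|) sum_C |C| * chi_rho(C) * conj(chi(C)) with |G| = 24 for each irreducible chi in the table:
  <chi_rho, chi_1> = (1/24)[1*(6)*conj(1) + 6*(-2)*conj(1) + 3*(-2)*conj(1) + 8*(0)*conj(1) + 6*(2)*conj(1)]
      = (1/24)[(6) + (-12) + (-6) + (0) + (12)] = 0/24 = 0
  <chi_rho, chi_2> = (1/24)[1*(6)*conj(1) + 6*(-2)*conj(-1) + 3*(-2)*conj(1) + 8*(0)*conj(1) + 6*(2)*conj(-1)]
      = (1/24)[(6) + (12) + (-6) + (0) + (-12)] = 0/24 = 0
  <chi_rho, chi_3> = (1/24)[1*(6)*conj(2) + 6*(-2)*conj(0) + 3*(-2)*conj(2) + 8*(0)*conj(-1) + 6*(2)*conj(0)]
      = (1/24)[(12) + (0) + (-12) + (0) + (0)] = 0/24 = 0
  <chi_rho, chi_4> = (1/24)[1*(6)*conj(3) + 6*(-2)*conj(1) + 3*(-2)*conj(-1) + 8*(0)*conj(0) + 6*(2)*conj(-1)]
      = (1/24)[(18) + (-12) + (6) + (0) + (-12)] = 0/24 = 0
  <chi_rho, chi_5> = (1/24)[1*(6)*conj(3) + 6*(-2)*conj(-1) + 3*(-2)*conj(-1) + 8*(0)*conj(0) + 6*(2)*conj(1)]
      = (1/24)[(18) + (12) + (6) + (0) + (12)] = 48/24 = 2
Dimension check: dim(rho) = sum (mult * dim) = 0*1 + 0*1 + 0*2 + 0*3 + 2*3 = 6 = chi_rho(e) = 6.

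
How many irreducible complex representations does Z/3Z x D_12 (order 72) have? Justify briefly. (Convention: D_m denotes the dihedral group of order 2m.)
27

Reasoning: The number of irreducible complex representations of a finite group equals its number of conjugacy classes. For a direct product, #classes(G x H) = #classes(G) * #classes(H). Z/3Z has 3 classes (abelian), D_12 has 9 classes, so 3 * 9 = 27, so Z/3Z x D_12 (order 72) has exactly 27 irreducible complex representations.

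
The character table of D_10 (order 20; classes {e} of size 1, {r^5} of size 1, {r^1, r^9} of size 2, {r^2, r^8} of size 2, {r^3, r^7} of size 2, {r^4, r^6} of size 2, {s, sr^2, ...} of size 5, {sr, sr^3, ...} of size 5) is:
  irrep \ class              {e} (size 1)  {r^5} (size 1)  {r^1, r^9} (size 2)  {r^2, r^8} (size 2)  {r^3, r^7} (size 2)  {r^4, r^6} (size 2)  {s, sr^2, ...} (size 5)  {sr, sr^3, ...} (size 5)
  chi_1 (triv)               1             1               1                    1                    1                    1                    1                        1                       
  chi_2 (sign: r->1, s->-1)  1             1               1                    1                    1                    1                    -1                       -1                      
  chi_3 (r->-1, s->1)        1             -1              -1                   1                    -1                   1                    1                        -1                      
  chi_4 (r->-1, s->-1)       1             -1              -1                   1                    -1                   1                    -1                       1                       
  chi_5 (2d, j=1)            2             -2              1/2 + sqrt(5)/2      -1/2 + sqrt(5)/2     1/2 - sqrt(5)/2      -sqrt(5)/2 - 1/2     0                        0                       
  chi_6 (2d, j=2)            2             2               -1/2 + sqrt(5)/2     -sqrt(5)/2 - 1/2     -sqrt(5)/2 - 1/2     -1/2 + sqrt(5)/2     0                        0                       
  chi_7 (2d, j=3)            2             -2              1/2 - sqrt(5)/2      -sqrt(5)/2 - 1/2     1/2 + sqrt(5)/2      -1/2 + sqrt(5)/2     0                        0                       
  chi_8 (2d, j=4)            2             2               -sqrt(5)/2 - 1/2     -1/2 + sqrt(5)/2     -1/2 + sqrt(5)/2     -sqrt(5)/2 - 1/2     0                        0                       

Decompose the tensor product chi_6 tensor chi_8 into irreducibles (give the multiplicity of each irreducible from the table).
chi_6 tensor chi_8 = chi_6 + chi_8 (all other irreducibles have multiplicity 0).

Proof sketch: The character of a tensor product is the pointwise product (chi_6 * chi_8)(C) = chi_6(C) * chi_8(C):
  {e}: (2)*(2), {r^5}: (2)*(2), {r^1, r^9}: (-1/2 + sqrt(5)/2)*(-sqrt(5)/2 - 1/2), {r^2, r^8}: (-sqrt(5)/2 - 1/2)*(-1/2 + sqrt(5)/2), {r^3, r^7}: (-sqrt(5)/2 - 1/2)*(-1/2 + sqrt(5)/2), {r^4, r^6}: (-1/2 + sqrt(5)/2)*(-sqrt(5)/2 - 1/2), {s, sr^2, ...}: (0)*(0), {sr, sr^3, ...}: (0)*(0)
so (chi_6 * chi_8) takes values
  {e} -> 4, {r^5} -> 4, {r^1, r^9} -> -1, {r^2, r^8} -> -1, {r^3, r^7} -> -1, {r^4, r^6} -> -1, {s, sr^2, ...} -> 0, {sr, sr^3, ...} -> 0.
Now take the inner product of this character with each irreducible chi from the table, <chi_6*chi_8, chi> = (1/20) sum_C |C| (chi_6*chi_8)(C) conj(chi(C)):
  <chi_6*chi_8, chi_1> = (1/20)[1*(4)*conj(1) + 1*(4)*conj(1) + 2*(-1)*conj(1) + 2*(-1)*conj(1) + 2*(-1)*conj(1) + 2*(-1)*conj(1) + 5*(0)*conj(1) + 5*(0)*conj(1)]
      = (1/20)[(4) + (4) + (-2) + (-2) + (-2) + (-2) + (0) + (0)] = 0/20 = 0
  <chi_6*chi_8, chi_2> = (1/20)[1*(4)*conj(1) + 1*(4)*conj(1) + 2*(-1)*conj(1) + 2*(-1)*conj(1) + 2*(-1)*conj(1) + 2*(-1)*conj(1) + 5*(0)*conj(-1) + 5*(0)*conj(-1)]
      = (1/20)[(4) + (4) + (-2) + (-2) + (-2) + (-2) + (0) + (0)] = 0/20 = 0
  <chi_6*chi_8, chi_3> = (1/20)[1*(4)*conj(1) + 1*(4)*conj(-1) + 2*(-1)*conj(-1) + 2*(-1)*conj(1) + 2*(-1)*conj(-1) + 2*(-1)*conj(1) + 5*(0)*conj(1) + 5*(0)*conj(-1)]
      = (1/20)[(4) + (-4) + (2) + (-2) + (2) + (-2) + (0) + (0)] = 0/20 = 0
  <chi_6*chi_8, chi_4> = (1/20)[1*(4)*conj(1) + 1*(4)*conj(-1) + 2*(-1)*conj(-1) + 2*(-1)*conj(1) + 2*(-1)*conj(-1) + 2*(-1)*conj(1) + 5*(0)*conj(-1) + 5*(0)*conj(1)]
      = (1/20)[(4) + (-4) + (2) + (-2) + (2) + (-2) + (0) + (0)] = 0/20 = 0
  <chi_6*chi_8, chi_5> = (1/20)[1*(4)*conj(2) + 1*(4)*conj(-2) + 2*(-1)*conj(1/2 + sqrt(5)/2) + 2*(-1)*conj(-1/2 + sqrt(5)/2) + 2*(-1)*conj(1/2 - sqrt(5)/2) + 2*(-1)*conj(-sqrt(5)/2 - 1/2) + 5*(0)*conj(0) + 5*(0)*conj(0)]
      = (1/20)[(8) + (-8) + (-sqrt(5) - 1) + (1 - sqrt(5)) + (-1 + sqrt(5)) + (1 + sqrt(5)) + (0) + (0)] = 0/20 = 0
  <chi_6*chi_8, chi_6> = (1/20)[1*(4)*conj(2) + 1*(4)*conj(2) + 2*(-1)*conj(-1/2 + sqrt(5)/2) + 2*(-1)*conj(-sqrt(5)/2 - 1/2) + 2*(-1)*conj(-sqrt(5)/2 - 1/2) + 2*(-1)*conj(-1/2 + sqrt(5)/2) + 5*(0)*conj(0) + 5*(0)*conj(0)]
      = (1/20)[(8) + (8) + (1 - sqrt(5)) + (1 + sqrt(5)) + (1 + sqrt(5)) + (1 - sqrt(5)) + (0) + (0)] = 20/20 = 1
  <chi_6*chi_8, chi_7> = (1/20)[1*(4)*conj(2) + 1*(4)*conj(-2) + 2*(-1)*conj(1/2 - sqrt(5)/2) + 2*(-1)*conj(-sqrt(5)/2 - 1/2) + 2*(-1)*conj(1/2 + sqrt(5)/2) + 2*(-1)*conj(-1/2 + sqrt(5)/2) + 5*(0)*conj(0) + 5*(0)*conj(0)]
      = (1/20)[(8) + (-8) + (-1 + sqrt(5)) + (1 + sqrt(5)) + (-sqrt(5) - 1) + (1 - sqrt(5)) + (0) + (0)] = 0/20 = 0
  <chi_6*chi_8, chi_8> = (1/20)[1*(4)*conj(2) + 1*(4)*conj(2) + 2*(-1)*conj(-sqrt(5)/2 - 1/2) + 2*(-1)*conj(-1/2 + sqrt(5)/2) + 2*(-1)*conj(-1/2 + sqrt(5)/2) + 2*(-1)*conj(-sqrt(5)/2 - 1/2) + 5*(0)*conj(0) + 5*(0)*conj(0)]
      = (1/20)[(8) + (8) + (1 + sqrt(5)) + (1 - sqrt(5)) + (1 - sqrt(5)) + (1 + sqrt(5)) + (0) + (0)] = 20/20 = 1
Hence the multiplicities are chi_6: 1, chi_8: 1. Dimension check: dim(chi_6)*dim(chi_8) = 2*2 = 4 and sum (mult * dim) = 1*2 + 1*2 = 4.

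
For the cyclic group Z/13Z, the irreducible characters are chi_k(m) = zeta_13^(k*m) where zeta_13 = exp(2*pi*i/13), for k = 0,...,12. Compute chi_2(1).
chi_2(1) = zeta_13^2 = exp(4*I*pi/13)

Derivation: chi_2(1) = zeta_13^(2*1) = zeta_13^2. Since zeta_13^13 = 1, this equals zeta_13^2 = exp(2*pi*i*2/13) = exp(4*I*pi/13).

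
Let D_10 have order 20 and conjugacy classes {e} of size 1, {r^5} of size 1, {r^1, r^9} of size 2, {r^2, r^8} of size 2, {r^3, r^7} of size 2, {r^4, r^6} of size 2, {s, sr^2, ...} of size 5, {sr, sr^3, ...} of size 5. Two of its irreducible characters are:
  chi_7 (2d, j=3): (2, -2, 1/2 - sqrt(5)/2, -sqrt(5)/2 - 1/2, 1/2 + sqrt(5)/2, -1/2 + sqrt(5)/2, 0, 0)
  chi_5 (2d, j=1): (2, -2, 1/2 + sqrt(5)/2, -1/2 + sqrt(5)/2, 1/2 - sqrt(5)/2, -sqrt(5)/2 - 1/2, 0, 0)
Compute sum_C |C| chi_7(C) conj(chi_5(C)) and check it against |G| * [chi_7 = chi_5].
Sum = 0; so <chi_7, chi_5> = 0 (distinct irreducibles are orthogonal).

Compute term by term over conjugacy classes (|C| * chi_7(C) * conj(chi_5(C))):
  1*(2)*conj(2) + 1*(-2)*conj(-2) + 2*(1/2 - sqrt(5)/2)*conj(1/2 + sqrt(5)/2) + 2*(-sqrt(5)/2 - 1/2)*conj(-1/2 + sqrt(5)/2) + 2*(1/2 + sqrt(5)/2)*conj(1/2 - sqrt(5)/2) + 2*(-1/2 + sqrt(5)/2)*conj(-sqrt(5)/2 - 1/2) + 5*(0)*conj(0) + 5*(0)*conj(0)
  = (4) + (4) + (-2) + (-2) + (-2) + (-2) + (0) + (0)
  = 0.
Dividing by |G| = 20 gives 0/20 = 0, matching the row-orthogonality relation <chi_7, chi_5> = [chi_7 = chi_5].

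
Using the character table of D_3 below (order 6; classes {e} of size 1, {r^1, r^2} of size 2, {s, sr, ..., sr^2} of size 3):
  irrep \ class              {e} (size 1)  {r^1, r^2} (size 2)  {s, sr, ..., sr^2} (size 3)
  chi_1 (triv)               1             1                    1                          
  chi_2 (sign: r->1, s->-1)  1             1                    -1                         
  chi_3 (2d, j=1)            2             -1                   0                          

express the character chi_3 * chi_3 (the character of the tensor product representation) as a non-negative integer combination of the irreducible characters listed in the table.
chi_3 tensor chi_3 = chi_1 + chi_2 + chi_3 (all other irreducibles have multiplicity 0).

Details: The character of a tensor product is the pointwise product (chi_3 * chi_3)(C) = chi_3(C) * chi_3(C):
  {e}: (2)*(2), {r^1, r^2}: (-1)*(-1), {s, sr, ..., sr^2}: (0)*(0)
so (chi_3 * chi_3) takes values
  {e} -> 4, {r^1, r^2} -> 1, {s, sr, ..., sr^2} -> 0.
Now take the inner product of this character with each irreducible chi from the table, <chi_3*chi_3, chi> = (1/6) sum_C |C| (chi_3*chi_3)(C) conj(chi(C)):
  <chi_3*chi_3, chi_1> = (1/6)[1*(4)*conj(1) + 2*(1)*conj(1) + 3*(0)*conj(1)]
      = (1/6)[(4) + (2) + (0)] = 6/6 = 1
  <chi_3*chi_3, chi_2> = (1/6)[1*(4)*conj(1) + 2*(1)*conj(1) + 3*(0)*conj(-1)]
      = (1/6)[(4) + (2) + (0)] = 6/6 = 1
  <chi_3*chi_3, chi_3> = (1/6)[1*(4)*conj(2) + 2*(1)*conj(-1) + 3*(0)*conj(0)]
      = (1/6)[(8) + (-2) + (0)] = 6/6 = 1
Hence the multiplicities are chi_1: 1, chi_2: 1, chi_3: 1. Dimension check: dim(chi_3)*dim(chi_3) = 2*2 = 4 and sum (mult * dim) = 1*1 + 1*1 + 1*2 = 4.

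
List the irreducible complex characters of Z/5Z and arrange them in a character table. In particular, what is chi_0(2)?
Character table of Z/5Z (irreps indexed chi_0,...,chi_4 with chi_k(m) = zeta_5^(k*m), zeta_5 = exp(2*pi*i/5)):
  irrep \ class  {0} (size 1)  {1} (size 1)    {2} (size 1)    {3} (size 1)    {4} (size 1)  
  chi_0          1             1               1               1               1             
  chi_1          1             exp(2*I*pi/5)   exp(4*I*pi/5)   exp(-4*I*pi/5)  exp(-2*I*pi/5)
  chi_2          1             exp(4*I*pi/5)   exp(-2*I*pi/5)  exp(2*I*pi/5)   exp(-4*I*pi/5)
  chi_3          1             exp(-4*I*pi/5)  exp(2*I*pi/5)   exp(-2*I*pi/5)  exp(4*I*pi/5) 
  chi_4          1             exp(-2*I*pi/5)  exp(-4*I*pi/5)  exp(4*I*pi/5)   exp(2*I*pi/5) 

Spot check: chi_0(2) = zeta_5^(0*2) = zeta_5^0 = 1.

Reasoning: Z/5Z is abelian, so all 5 irreducible complex representations are 1-dimensional. They are given by chi_k(m) = zeta_5^(k*m) for k = 0,...,4. Row orthogonality: sum_m chi_k(m) conj(chi_l(m)) = 5 * [k = l].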